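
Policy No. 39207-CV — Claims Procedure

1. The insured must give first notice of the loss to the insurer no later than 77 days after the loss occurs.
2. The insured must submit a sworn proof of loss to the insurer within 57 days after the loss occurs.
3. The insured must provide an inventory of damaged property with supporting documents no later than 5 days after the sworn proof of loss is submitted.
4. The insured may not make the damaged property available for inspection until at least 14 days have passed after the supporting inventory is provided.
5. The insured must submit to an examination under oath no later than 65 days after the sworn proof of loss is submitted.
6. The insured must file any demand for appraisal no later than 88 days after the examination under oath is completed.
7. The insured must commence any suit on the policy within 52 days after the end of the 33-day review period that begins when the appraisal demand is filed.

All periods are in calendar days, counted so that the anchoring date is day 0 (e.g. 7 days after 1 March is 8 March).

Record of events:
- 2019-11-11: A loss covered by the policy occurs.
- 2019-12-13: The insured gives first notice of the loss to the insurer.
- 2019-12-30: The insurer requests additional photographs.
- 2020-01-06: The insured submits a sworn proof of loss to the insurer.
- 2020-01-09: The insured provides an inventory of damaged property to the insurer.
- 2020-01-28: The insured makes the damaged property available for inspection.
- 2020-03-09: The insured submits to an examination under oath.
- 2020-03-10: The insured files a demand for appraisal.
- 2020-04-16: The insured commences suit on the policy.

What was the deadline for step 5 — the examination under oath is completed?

2020-03-11

Step 5 runs from 2020-01-06, when the sworn proof of loss is submitted. 65 days after 2020-01-06 is 2020-03-11.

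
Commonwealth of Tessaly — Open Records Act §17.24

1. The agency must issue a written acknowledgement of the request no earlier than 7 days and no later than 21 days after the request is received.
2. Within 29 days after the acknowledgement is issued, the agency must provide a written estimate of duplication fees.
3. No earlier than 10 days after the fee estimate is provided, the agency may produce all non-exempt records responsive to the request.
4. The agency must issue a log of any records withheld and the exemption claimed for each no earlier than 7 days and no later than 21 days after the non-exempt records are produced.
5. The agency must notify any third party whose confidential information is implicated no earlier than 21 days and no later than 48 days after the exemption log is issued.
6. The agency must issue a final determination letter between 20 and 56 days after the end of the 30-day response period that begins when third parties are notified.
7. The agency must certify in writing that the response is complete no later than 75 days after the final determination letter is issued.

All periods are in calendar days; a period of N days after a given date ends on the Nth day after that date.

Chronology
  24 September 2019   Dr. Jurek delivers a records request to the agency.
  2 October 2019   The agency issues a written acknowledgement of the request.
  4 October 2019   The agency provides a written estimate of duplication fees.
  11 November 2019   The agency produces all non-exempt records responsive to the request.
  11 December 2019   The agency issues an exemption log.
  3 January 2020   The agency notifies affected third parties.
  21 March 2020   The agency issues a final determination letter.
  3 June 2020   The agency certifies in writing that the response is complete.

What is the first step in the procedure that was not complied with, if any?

Step 1 — 7 and 21 days from 24 September 2019 (when the request is received) are 1 October 2019 and 15 October 2019 respectively; done 2 October 2019, which is between those dates.
Step 2 — counting 29 days from 2 October 2019 (when the acknowledgement is issued) gives a deadline of 31 October 2019; done 4 October 2019 — timely.
Step 3 — must wait 10 days from 4 October 2019 (when the fee estimate is provided), so not before 14 October 2019; done 11 November 2019, after the minimum wait.
Step 4 — 7 and 21 days from 11 November 2019 (when the non-exempt records are produced) are 18 November 2019 and 2 December 2019 respectively; 11 December 2019 is 9 days past the end of the window.

Step 4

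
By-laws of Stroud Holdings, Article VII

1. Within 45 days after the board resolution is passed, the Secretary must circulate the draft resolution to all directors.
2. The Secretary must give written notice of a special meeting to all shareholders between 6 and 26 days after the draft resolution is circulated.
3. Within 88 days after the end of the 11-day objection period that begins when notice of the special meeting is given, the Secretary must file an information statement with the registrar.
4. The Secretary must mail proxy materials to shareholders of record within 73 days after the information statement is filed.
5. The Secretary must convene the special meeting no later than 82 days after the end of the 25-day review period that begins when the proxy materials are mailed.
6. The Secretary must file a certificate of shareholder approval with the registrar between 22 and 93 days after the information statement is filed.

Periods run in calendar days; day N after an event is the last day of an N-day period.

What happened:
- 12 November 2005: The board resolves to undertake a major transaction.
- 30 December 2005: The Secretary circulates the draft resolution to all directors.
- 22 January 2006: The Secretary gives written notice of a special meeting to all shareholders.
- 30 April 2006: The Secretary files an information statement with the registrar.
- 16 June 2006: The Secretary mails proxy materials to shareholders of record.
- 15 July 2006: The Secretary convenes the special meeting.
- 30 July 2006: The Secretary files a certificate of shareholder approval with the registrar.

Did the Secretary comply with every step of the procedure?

Step 1: 45 days after 12 November 2005 (when the board resolution is passed) is 27 December 2005; done 30 December 2005 — 3 days late.
Later steps need not be reached.

No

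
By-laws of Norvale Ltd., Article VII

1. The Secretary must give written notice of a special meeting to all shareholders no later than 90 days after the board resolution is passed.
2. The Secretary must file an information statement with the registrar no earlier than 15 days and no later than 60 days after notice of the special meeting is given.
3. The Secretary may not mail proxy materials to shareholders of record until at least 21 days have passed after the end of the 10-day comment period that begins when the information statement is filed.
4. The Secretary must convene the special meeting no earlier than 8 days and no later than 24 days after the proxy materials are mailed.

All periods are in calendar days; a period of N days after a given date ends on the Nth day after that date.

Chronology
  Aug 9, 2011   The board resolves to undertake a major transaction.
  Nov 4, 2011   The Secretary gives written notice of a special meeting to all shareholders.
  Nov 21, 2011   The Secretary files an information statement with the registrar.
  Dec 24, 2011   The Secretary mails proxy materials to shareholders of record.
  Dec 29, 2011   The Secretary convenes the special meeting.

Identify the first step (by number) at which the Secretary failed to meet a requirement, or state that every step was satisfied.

Step 1: 90 days after Aug 9, 2011 (when the board resolution is passed) is Nov 7, 2011; done Nov 4, 2011 — timely.
Step 2: the window is 15–60 days after Nov 4, 2011 (when notice of the special meeting is given), so Nov 19, 2011 through Jan 3, 2012; done Nov 21, 2011, which is between those dates.
Step 3: the earliest permitted date is 21 days after Dec 1, 2011 (end of the 10-day comment period, which began when the information statement is filed on Nov 21, 2011), i.e. Dec 22, 2011; done Dec 24, 2011 — permitted.
Step 4: the window is 8–24 days after Dec 24, 2011 (when the proxy materials are mailed), so Jan 1, 2012 through Jan 17, 2012; Dec 29, 2011 is 3 days too early.
The analysis stops there.

Step 4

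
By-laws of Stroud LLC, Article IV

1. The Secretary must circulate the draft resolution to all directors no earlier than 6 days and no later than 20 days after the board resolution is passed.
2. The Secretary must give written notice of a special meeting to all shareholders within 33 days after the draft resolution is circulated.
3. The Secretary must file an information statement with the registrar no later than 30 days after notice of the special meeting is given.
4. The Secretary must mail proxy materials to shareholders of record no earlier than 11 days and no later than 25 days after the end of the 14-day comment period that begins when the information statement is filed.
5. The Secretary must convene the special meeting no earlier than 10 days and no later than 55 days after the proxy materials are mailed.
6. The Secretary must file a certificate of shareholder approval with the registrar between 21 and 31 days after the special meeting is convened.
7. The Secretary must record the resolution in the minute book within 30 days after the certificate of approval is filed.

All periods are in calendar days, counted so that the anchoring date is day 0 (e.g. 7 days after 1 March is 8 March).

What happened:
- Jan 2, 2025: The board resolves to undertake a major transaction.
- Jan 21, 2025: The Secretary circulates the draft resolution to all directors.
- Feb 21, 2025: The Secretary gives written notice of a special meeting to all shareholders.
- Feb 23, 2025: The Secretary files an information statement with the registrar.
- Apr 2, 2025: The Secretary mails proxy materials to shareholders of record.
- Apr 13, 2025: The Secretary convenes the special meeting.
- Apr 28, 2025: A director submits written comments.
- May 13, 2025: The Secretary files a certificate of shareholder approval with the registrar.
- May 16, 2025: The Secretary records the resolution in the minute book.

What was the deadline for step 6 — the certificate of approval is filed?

Step 6 runs from Apr 13, 2025, when the special meeting is convened. The window is 21–31 days after Apr 13, 2025; it closes on May 14, 2025.

May 14, 2025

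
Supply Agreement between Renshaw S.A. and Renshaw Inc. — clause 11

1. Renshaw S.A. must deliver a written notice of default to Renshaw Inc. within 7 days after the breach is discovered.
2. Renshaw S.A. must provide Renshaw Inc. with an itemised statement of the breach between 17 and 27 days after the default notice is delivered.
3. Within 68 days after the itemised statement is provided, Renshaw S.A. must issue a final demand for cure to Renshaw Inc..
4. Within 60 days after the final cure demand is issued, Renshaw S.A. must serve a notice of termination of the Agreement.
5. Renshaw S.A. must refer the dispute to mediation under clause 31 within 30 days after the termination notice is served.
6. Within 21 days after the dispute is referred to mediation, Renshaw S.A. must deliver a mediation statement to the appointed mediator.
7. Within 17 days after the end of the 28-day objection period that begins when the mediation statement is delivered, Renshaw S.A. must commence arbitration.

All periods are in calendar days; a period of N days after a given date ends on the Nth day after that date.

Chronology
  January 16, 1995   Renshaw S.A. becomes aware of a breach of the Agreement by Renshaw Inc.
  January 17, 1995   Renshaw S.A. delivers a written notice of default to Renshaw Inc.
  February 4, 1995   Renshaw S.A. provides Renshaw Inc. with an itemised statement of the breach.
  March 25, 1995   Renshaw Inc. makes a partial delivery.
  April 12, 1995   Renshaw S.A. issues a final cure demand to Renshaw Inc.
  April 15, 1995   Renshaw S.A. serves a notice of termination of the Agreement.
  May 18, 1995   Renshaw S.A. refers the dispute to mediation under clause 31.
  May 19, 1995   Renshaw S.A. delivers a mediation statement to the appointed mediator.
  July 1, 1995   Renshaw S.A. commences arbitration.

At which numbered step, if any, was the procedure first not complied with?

Step 5

(1) due by January 16, 1995 + 7 days = January 23, 1995; completed January 17, 1995, before the deadline.
(2) the permitted window runs from January 17, 1995 + 17 = February 3, 1995 to January 17, 1995 + 27 = February 13, 1995; done February 4, 1995, which is between those dates.
(3) due by February 4, 1995 + 68 days = April 13, 1995; April 12, 1995 is within that limit.
(4) due by April 12, 1995 + 60 days = June 11, 1995; completed April 15, 1995, before the deadline.
(5) due by April 15, 1995 + 30 days = May 15, 1995; done May 18, 1995 — 3 days late.
The procedure was therefore not followed at step 5.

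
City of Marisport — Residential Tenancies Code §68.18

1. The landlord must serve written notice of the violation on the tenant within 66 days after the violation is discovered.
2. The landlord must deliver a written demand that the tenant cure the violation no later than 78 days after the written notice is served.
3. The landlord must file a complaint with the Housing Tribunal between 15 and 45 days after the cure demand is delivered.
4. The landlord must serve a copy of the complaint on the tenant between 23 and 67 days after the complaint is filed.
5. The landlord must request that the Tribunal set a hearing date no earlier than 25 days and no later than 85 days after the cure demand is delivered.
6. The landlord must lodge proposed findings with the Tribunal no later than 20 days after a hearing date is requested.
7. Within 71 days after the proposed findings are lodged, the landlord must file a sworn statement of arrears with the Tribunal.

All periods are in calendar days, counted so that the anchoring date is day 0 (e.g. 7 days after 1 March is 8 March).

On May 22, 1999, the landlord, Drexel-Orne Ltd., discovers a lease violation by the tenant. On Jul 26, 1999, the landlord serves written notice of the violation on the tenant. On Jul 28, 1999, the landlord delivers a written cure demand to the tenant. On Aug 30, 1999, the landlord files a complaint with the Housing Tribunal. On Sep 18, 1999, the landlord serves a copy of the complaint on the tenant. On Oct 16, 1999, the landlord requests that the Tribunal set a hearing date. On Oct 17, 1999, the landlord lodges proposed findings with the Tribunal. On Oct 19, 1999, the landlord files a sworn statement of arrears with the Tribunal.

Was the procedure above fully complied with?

Step 1 — counting 66 days from May 22, 1999 (when the violation is discovered) gives a deadline of Jul 27, 1999; completed Jul 26, 1999, before the deadline.
Step 2 — counting 78 days from Jul 26, 1999 (when the written notice is served) gives a deadline of Oct 12, 1999; Jul 28, 1999 is within that limit.
Step 3 — 15 and 45 days from Jul 28, 1999 (when the cure demand is delivered) are Aug 12, 1999 and Sep 11, 1999 respectively; Aug 30, 1999 falls inside that range.
Step 4 — 23 and 67 days from Aug 30, 1999 (when the complaint is filed) are Sep 22, 1999 and Nov 5, 1999 respectively; done Sep 18, 1999 — 4 days before the window opened.

No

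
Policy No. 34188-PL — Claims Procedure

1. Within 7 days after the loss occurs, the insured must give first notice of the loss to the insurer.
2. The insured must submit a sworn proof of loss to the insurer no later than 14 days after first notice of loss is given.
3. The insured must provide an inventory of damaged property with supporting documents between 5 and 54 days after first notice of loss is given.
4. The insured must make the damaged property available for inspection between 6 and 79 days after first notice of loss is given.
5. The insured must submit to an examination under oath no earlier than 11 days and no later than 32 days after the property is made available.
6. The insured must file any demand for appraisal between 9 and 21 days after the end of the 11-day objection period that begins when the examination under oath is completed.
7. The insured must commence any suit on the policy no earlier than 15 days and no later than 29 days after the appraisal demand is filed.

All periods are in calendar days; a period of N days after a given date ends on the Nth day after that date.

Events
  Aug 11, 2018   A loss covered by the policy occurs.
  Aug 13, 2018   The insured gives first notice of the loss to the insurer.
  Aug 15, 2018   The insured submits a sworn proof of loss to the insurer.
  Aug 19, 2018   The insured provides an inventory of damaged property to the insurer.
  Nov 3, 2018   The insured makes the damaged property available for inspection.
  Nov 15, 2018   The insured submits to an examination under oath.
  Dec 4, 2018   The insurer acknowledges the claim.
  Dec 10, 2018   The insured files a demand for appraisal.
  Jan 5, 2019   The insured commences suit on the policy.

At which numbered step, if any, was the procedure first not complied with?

Step 4

Step 1: 7 days after Aug 11, 2018 (when the loss occurs) is Aug 18, 2018; Aug 13, 2018 is within that limit.
Step 2: 14 days after Aug 13, 2018 (when first notice of loss is given) is Aug 27, 2018; done Aug 15, 2018 — timely.
Step 3: the window is 5–54 days after Aug 13, 2018 (when first notice of loss is given), so Aug 18, 2018 through Oct 6, 2018; Aug 19, 2018 falls inside that range.
Step 4: the window is 6–79 days after Aug 13, 2018 (when first notice of loss is given), so Aug 19, 2018 through Oct 31, 2018; Nov 3, 2018 is 3 days past the end of the window.
Later steps need not be reached.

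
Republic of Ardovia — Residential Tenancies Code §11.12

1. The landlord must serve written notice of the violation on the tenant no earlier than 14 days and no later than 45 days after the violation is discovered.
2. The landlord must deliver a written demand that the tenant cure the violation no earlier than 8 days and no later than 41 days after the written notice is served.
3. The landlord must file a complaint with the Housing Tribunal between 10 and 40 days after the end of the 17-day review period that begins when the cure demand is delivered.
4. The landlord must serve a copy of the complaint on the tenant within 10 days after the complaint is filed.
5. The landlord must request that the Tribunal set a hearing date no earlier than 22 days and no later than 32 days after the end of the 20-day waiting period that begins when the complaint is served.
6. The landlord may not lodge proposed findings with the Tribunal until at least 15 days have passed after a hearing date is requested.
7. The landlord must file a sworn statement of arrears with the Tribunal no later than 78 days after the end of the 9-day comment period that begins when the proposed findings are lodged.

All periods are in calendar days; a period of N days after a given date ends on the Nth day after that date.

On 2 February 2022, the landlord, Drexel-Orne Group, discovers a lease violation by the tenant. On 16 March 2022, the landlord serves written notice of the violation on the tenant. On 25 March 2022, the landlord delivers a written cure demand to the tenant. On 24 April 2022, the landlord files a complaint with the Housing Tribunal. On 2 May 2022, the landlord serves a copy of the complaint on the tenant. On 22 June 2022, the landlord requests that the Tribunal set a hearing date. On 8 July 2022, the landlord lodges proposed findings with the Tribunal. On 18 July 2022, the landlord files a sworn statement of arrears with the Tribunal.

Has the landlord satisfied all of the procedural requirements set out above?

(1) the permitted window runs from 2 February 2022 + 14 = 16 February 2022 to 2 February 2022 + 45 = 19 March 2022; 16 March 2022 falls inside that range.
(2) the permitted window runs from 16 March 2022 + 8 = 24 March 2022 to 16 March 2022 + 41 = 26 April 2022; done 25 March 2022, which is between those dates.
(3) the permitted window runs from 11 April 2022 + 10 = 21 April 2022 to 11 April 2022 + 40 = 21 May 2022; done 24 April 2022, which is between those dates.
(4) due by 24 April 2022 + 10 days = 4 May 2022; 2 May 2022 is within that limit.
(5) the permitted window runs from 22 May 2022 + 22 = 13 June 2022 to 22 May 2022 + 32 = 23 June 2022; 22 June 2022 falls inside that range.
(6) permitted from 22 June 2022 + 15 days = 7 July 2022 onward; done 8 July 2022 — permitted.
(7) due by 17 July 2022 + 78 days = 3 October 2022; 18 July 2022 is within that limit.

Yes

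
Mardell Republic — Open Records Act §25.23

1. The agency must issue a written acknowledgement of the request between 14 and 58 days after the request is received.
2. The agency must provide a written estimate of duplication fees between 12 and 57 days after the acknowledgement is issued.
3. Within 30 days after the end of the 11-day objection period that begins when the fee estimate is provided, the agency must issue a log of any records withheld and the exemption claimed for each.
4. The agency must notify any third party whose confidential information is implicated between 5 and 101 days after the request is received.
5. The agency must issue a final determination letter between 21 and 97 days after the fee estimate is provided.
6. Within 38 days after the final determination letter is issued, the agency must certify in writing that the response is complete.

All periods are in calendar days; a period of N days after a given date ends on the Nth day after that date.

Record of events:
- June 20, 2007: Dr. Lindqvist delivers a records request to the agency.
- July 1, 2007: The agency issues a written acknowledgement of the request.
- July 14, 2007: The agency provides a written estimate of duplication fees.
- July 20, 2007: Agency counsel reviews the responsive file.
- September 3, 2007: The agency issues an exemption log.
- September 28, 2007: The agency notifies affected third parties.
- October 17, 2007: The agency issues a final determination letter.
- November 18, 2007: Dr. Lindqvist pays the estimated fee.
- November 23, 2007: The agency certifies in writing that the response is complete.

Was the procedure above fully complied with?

Step 1: the window is 14–58 days after June 20, 2007 (when the request is received), so July 4, 2007 through August 17, 2007; done July 1, 2007 — 3 days before the window opened.
Later steps need not be reached.

No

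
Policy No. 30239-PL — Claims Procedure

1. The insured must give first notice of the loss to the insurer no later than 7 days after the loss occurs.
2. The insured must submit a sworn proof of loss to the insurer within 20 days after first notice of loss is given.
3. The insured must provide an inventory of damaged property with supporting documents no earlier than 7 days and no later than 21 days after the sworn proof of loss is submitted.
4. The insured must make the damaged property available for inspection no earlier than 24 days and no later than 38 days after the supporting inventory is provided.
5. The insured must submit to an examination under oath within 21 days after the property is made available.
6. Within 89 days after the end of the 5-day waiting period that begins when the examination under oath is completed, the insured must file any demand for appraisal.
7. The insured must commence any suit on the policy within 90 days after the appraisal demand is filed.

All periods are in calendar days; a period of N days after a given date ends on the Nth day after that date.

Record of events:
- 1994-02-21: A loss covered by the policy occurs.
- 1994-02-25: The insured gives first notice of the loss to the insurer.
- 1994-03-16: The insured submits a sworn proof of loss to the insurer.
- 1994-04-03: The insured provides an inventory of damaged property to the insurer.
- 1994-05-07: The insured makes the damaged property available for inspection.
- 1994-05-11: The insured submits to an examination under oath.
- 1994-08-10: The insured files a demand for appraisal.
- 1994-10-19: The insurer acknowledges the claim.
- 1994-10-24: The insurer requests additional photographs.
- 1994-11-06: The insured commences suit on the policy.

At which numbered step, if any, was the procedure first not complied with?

None — every step was satisfied

(1) due by 1994-02-21 + 7 days = 1994-02-28; completed 1994-02-25, before the deadline.
(2) due by 1994-02-25 + 20 days = 1994-03-17; 1994-03-16 is within that limit.
(3) the permitted window runs from 1994-03-16 + 7 = 1994-03-23 to 1994-03-16 + 21 = 1994-04-06; 1994-04-03 falls inside that range.
(4) the permitted window runs from 1994-04-03 + 24 = 1994-04-27 to 1994-04-03 + 38 = 1994-05-11; done 1994-05-07 — within the window.
(5) due by 1994-05-07 + 21 days = 1994-05-28; completed 1994-05-11, before the deadline.
(6) due by 1994-05-16 + 89 days = 1994-08-13; 1994-08-10 is within that limit.
(7) due by 1994-08-10 + 90 days = 1994-11-08; done 1994-11-06 — timely.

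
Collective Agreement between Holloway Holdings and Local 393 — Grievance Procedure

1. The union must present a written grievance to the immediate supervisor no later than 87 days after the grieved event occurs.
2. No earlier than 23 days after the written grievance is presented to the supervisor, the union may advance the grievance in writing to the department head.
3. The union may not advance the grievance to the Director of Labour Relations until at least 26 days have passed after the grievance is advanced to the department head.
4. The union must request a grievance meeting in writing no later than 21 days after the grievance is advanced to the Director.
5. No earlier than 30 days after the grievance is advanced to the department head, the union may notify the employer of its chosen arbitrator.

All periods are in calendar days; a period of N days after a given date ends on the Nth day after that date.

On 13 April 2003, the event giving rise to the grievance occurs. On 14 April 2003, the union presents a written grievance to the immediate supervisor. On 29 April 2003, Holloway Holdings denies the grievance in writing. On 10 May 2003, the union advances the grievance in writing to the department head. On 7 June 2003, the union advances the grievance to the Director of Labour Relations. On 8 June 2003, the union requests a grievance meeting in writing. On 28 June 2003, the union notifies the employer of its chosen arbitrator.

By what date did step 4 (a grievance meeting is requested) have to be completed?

Step 4 runs from 7 June 2003, when the grievance is advanced to the Director. 21 days after 7 June 2003 is 28 June 2003.

28 June 2003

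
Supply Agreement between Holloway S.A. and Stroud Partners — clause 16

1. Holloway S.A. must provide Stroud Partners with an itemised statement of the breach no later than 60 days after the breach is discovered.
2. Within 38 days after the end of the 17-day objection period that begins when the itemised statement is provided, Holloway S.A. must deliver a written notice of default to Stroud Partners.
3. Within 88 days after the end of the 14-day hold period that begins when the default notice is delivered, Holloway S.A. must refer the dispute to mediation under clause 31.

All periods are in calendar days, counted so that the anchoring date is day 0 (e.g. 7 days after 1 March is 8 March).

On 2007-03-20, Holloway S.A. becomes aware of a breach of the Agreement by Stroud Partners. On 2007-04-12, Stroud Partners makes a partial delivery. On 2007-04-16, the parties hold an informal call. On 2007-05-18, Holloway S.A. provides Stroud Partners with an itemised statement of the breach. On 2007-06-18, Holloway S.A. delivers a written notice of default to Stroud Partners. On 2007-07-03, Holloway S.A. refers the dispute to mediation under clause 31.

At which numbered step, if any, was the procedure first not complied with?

None — every step was satisfied

Step 1 — counting 60 days from 2007-03-20 (when the breach is discovered) gives a deadline of 2007-05-19; completed 2007-05-18, before the deadline.
Step 2 — counting 38 days from 2007-06-04 (end of the 17-day objection period, which began when the itemised statement is provided on 2007-05-18) gives a deadline of 2007-07-12; completed 2007-06-18, before the deadline.
Step 3 — counting 88 days from 2007-07-02 (end of the 14-day hold period, which began when the default notice is delivered on 2007-06-18) gives a deadline of 2007-09-28; completed 2007-07-03, before the deadline.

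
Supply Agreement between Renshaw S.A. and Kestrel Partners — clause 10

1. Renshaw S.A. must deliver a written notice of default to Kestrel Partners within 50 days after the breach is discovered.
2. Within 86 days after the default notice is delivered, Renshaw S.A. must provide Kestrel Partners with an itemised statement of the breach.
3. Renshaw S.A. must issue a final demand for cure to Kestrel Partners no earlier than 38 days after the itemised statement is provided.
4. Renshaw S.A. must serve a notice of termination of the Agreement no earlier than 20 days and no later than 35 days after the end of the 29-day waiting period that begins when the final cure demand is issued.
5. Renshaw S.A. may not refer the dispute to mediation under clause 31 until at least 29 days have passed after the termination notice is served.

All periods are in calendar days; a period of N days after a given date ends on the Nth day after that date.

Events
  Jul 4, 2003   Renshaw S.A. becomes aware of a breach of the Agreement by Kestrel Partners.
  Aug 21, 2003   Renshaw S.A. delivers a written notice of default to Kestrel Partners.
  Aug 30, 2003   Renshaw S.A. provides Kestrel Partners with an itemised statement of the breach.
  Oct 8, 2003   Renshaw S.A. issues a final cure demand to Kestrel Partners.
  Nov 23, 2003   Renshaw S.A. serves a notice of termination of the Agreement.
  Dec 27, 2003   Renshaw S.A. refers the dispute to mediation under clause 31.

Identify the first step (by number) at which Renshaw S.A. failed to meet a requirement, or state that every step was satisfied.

Step 4

(1) due by Jul 4, 2003 + 50 days = Aug 23, 2003; Aug 21, 2003 is within that limit.
(2) due by Aug 21, 2003 + 86 days = Nov 15, 2003; completed Aug 30, 2003, before the deadline.
(3) permitted from Aug 30, 2003 + 38 days = Oct 7, 2003 onward; done Oct 8, 2003, after the minimum wait.
(4) the permitted window runs from Nov 6, 2003 + 20 = Nov 26, 2003 to Nov 6, 2003 + 35 = Dec 11, 2003; Nov 23, 2003 is 3 days too early.
The procedure was therefore not followed at step 4.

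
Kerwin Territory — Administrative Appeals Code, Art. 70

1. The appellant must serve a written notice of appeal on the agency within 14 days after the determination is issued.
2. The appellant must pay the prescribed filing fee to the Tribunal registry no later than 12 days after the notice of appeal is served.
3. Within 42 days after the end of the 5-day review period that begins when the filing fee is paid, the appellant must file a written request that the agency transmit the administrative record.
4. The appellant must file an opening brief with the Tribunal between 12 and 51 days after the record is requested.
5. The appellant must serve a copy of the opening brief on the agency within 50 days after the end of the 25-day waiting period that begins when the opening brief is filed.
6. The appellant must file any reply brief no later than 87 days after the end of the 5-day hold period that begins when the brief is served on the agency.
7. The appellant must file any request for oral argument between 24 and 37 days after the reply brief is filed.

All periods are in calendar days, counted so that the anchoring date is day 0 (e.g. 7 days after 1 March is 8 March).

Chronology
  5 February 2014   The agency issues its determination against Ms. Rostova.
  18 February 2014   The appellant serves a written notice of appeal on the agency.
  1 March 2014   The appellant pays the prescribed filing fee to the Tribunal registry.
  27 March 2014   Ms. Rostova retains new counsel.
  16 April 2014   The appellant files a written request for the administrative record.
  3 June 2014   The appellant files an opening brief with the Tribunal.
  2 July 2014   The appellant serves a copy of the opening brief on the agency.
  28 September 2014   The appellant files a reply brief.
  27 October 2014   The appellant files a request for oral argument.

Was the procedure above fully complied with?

Yes

Step 1: 14 days after 5 February 2014 (when the determination is issued) is 19 February 2014; done 18 February 2014 — timely.
Step 2: 12 days after 18 February 2014 (when the notice of appeal is served) is 2 March 2014; 1 March 2014 is within that limit.
Step 3: 42 days after 6 March 2014 (end of the 5-day review period, which began when the filing fee is paid on 1 March 2014) is 17 April 2014; 16 April 2014 is within that limit.
Step 4: the window is 12–51 days after 16 April 2014 (when the record is requested), so 28 April 2014 through 6 June 2014; 3 June 2014 falls inside that range.
Step 5: 50 days after 28 June 2014 (end of the 25-day waiting period, which began when the opening brief is filed on 3 June 2014) is 17 August 2014; done 2 July 2014 — timely.
Step 6: 87 days after 7 July 2014 (end of the 5-day hold period, which began when the brief is served on the agency on 2 July 2014) is 2 October 2014; done 28 September 2014 — timely.
Step 7: the window is 24–37 days after 28 September 2014 (when the reply brief is filed), so 22 October 2014 through 4 November 2014; done 27 October 2014 — within the window.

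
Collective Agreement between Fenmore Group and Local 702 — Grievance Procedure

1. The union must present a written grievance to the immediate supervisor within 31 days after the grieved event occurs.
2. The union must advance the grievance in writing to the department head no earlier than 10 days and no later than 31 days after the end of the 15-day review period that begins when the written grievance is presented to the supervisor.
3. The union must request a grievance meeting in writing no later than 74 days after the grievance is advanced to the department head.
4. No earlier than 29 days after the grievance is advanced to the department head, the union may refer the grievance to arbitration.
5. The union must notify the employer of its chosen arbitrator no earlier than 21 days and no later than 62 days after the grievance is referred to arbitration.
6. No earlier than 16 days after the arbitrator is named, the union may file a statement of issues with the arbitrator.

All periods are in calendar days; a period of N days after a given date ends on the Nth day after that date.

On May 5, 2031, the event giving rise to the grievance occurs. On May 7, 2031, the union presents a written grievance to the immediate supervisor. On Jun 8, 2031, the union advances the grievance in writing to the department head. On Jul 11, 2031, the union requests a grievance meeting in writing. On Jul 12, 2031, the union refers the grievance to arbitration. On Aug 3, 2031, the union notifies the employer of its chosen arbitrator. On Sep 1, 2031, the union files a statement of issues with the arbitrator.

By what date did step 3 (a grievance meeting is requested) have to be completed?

Aug 21, 2031

Step 3 runs from Jun 8, 2031, when the grievance is advanced to the department head. 74 days after Jun 8, 2031 is Aug 21, 2031.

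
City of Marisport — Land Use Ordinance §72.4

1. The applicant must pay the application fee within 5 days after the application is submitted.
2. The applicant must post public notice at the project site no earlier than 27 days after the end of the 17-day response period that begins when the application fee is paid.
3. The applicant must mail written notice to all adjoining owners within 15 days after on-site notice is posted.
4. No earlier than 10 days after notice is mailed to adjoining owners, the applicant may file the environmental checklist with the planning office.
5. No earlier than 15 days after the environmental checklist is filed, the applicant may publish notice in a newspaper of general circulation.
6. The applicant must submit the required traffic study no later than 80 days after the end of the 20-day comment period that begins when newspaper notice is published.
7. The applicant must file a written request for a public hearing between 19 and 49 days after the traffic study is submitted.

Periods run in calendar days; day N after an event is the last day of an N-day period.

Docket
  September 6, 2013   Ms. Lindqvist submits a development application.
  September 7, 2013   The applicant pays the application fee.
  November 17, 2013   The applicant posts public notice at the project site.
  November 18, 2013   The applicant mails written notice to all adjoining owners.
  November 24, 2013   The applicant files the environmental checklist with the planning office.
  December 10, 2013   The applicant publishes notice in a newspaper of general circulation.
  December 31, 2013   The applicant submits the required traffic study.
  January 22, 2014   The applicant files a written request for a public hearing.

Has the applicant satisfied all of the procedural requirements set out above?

No

(1) due by September 6, 2013 + 5 days = September 11, 2013; completed September 7, 2013, before the deadline.
(2) permitted from September 24, 2013 + 27 days = October 21, 2013 onward; November 17, 2013 is on or after that date.
(3) due by November 17, 2013 + 15 days = December 2, 2013; done November 18, 2013 — timely.
(4) permitted from November 18, 2013 + 10 days = November 28, 2013 onward; done November 24, 2013 — 4 days too early.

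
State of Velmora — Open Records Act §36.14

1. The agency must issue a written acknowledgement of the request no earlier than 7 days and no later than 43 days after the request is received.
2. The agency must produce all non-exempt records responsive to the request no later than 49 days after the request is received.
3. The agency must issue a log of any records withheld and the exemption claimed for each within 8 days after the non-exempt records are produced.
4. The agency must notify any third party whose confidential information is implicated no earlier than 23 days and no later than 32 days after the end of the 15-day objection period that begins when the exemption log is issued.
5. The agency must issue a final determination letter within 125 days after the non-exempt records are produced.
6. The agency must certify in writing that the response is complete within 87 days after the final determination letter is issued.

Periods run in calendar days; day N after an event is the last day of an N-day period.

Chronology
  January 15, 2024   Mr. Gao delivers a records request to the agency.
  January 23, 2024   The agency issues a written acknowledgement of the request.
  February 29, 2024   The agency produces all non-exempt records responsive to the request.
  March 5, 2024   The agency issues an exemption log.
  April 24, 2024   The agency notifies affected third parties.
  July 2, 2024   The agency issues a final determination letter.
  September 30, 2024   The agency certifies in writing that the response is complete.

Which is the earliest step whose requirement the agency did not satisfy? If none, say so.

Step 4

Step 1: the window is 7–43 days after January 15, 2024 (when the request is received), so January 22, 2024 through February 27, 2024; January 23, 2024 falls inside that range.
Step 2: 49 days after January 15, 2024 (when the request is received) is March 4, 2024; completed February 29, 2024, before the deadline.
Step 3: 8 days after February 29, 2024 (when the non-exempt records are produced) is March 8, 2024; March 5, 2024 is within that limit.
Step 4: the window is 23–32 days after March 20, 2024 (end of the 15-day objection period, which began when the exemption log is issued on March 5, 2024), so April 12, 2024 through April 21, 2024; done April 24, 2024 — 3 days after the window closed.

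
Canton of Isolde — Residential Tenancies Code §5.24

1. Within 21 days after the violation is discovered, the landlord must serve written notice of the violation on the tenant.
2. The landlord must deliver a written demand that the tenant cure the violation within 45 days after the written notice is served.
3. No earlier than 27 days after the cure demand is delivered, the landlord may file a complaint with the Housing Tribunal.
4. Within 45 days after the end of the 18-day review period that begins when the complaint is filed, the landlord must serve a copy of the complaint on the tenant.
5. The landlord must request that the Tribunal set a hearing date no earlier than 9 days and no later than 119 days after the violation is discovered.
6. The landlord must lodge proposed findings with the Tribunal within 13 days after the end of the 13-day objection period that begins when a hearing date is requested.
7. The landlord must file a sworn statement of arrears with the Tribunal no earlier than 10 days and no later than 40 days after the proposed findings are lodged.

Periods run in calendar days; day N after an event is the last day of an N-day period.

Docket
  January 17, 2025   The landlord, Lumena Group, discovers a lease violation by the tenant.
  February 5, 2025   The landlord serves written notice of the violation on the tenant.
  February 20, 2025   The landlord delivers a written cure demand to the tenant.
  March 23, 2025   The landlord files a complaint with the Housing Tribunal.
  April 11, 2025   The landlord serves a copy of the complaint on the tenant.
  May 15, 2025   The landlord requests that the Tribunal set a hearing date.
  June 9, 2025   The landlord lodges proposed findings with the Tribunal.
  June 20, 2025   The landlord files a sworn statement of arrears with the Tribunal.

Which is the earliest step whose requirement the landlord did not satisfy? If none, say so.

None — every step was satisfied

(1) due by January 17, 2025 + 21 days = February 7, 2025; February 5, 2025 is within that limit.
(2) due by February 5, 2025 + 45 days = March 22, 2025; completed February 20, 2025, before the deadline.
(3) permitted from February 20, 2025 + 27 days = March 19, 2025 onward; done March 23, 2025, after the minimum wait.
(4) due by April 10, 2025 + 45 days = May 25, 2025; April 11, 2025 is within that limit.
(5) the permitted window runs from January 17, 2025 + 9 = January 26, 2025 to January 17, 2025 + 119 = May 16, 2025; done May 15, 2025, which is between those dates.
(6) due by May 28, 2025 + 13 days = June 10, 2025; June 9, 2025 is within that limit.
(7) the permitted window runs from June 9, 2025 + 10 = June 19, 2025 to June 9, 2025 + 40 = July 19, 2025; done June 20, 2025 — within the window.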